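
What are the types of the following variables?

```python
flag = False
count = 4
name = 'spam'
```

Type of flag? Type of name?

flag is bool; name is str

bool, str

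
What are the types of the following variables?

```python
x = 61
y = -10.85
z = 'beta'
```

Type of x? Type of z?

x is int; z is str

int, str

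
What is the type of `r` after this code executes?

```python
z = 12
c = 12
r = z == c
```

Equality comparison returns bool

bool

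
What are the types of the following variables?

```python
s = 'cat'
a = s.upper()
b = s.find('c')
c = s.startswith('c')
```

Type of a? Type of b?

str.upper() returns str; str.find() returns int

str, int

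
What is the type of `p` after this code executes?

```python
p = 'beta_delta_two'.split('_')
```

str.split() returns list

list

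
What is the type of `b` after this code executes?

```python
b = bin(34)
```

bin() returns str representation

str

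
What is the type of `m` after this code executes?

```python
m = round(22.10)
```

round() with no ndigits arg returns int

int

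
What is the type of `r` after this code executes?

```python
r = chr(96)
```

chr() returns str (single character)

str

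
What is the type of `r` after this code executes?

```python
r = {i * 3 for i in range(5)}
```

A set comprehension {expr for x in iterable} produces a set

set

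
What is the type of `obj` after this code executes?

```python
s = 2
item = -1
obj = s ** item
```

int ** negative int returns float

float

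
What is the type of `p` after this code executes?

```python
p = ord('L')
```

ord() returns int (Unicode code point)

int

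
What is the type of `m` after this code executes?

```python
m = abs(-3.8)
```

abs() of float returns float

float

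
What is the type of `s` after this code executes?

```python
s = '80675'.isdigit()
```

str.isdigit() returns bool

bool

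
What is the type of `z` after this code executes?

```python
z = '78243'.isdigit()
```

str.isdigit() returns bool

bool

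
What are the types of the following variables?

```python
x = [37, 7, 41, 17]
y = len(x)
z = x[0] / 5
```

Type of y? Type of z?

len() returns int; int / int returns float

int, float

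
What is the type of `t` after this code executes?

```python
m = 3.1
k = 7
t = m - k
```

float - int returns float (3.1 - 7 = -3.9)

float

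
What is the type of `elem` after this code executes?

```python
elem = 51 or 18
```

'or' returns the first truthy value (51, which is int)

int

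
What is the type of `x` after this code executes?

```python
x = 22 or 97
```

'or' returns the first truthy value (22, which is int)

int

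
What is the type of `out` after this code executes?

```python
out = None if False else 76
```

Ternary: condition is False, else branch (76) taken → int

int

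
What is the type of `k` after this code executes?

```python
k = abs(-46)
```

abs() of int returns int

int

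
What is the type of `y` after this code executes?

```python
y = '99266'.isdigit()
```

str.isdigit() returns bool

bool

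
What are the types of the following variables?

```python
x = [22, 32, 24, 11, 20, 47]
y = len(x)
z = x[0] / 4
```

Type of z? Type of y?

int / int returns float; len() returns int

float, int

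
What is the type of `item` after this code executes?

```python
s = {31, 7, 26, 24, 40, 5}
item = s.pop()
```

Popping from a set of ints returns int

int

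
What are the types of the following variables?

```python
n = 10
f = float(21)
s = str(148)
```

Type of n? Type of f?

n is int; f is float

int, float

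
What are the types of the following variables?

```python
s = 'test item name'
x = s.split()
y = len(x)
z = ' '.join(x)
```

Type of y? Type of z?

len() returns int; str.join() returns str

int, str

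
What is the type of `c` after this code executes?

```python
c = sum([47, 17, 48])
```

sum() of ints returns int

int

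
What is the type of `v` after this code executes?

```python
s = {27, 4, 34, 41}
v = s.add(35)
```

set.add() returns None (mutates in place)

NoneType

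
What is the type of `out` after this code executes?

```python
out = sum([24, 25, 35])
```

sum() of ints returns int

int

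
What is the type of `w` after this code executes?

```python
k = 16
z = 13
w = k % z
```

int % int returns int (16 % 13 = 3)

int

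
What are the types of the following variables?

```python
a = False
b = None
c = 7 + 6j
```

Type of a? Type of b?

a is bool; b is NoneType

bool, NoneType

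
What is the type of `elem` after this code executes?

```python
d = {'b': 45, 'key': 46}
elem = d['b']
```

Accessing dict[str, int] with key 'b' returns int value 45

int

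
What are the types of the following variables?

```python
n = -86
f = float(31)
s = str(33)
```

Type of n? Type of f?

n is int; f is float

int, float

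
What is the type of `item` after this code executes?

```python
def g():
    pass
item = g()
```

A function with no return statement returns None

NoneType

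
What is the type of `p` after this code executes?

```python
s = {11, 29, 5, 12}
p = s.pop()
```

Popping from a set of ints returns int

int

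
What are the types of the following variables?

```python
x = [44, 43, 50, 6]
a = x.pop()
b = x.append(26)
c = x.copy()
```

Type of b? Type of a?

list.append() returns None; list.pop() returns the element (int)

NoneType, int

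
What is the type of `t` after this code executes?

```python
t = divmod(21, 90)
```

divmod() returns a tuple (quotient, remainder)

tuple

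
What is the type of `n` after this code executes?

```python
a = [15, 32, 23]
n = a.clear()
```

list.clear() returns None

NoneType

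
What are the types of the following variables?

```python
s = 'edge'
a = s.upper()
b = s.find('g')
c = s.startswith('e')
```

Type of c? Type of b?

str.startswith() returns bool; str.find() returns int

bool, int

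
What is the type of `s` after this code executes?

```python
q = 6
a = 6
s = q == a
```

Equality comparison returns bool

bool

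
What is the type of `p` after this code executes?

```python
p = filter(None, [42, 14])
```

filter() returns a filter iterator object

filter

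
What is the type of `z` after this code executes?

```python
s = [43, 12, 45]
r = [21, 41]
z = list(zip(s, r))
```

list(zip(...)) returns a list of tuples

list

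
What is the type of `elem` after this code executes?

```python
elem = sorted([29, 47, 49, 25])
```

sorted() always returns list

list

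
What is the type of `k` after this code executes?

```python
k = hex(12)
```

hex() returns str representation

str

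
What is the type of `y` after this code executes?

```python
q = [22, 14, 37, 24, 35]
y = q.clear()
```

list.clear() returns None

NoneType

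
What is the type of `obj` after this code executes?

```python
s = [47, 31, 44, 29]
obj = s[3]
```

Indexing a list of ints returns int (s[3] = 29)

int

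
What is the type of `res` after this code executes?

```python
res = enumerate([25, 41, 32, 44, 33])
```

enumerate() returns an enumerate iterator object

enumerate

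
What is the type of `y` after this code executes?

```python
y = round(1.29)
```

round() with no ndigits arg returns int

int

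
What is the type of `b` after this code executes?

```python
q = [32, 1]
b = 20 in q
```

'in' operator returns bool

bool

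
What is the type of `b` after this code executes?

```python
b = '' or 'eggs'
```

'or' returns first truthy value ('eggs', which is str)

str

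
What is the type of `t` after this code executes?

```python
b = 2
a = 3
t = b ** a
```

int ** positive int returns int (2 ** 3 = 8)

int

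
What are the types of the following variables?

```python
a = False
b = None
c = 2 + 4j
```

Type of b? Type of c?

b is NoneType; c is complex

NoneType, complex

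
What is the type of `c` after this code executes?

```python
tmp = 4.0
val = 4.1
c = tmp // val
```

float // float returns float (floor division preserves float type)

float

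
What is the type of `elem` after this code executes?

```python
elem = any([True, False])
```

any() returns bool

bool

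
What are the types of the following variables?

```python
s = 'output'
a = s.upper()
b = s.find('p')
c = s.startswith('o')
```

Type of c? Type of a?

str.startswith() returns bool; str.upper() returns str

bool, str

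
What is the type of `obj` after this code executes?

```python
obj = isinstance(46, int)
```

isinstance() returns bool

bool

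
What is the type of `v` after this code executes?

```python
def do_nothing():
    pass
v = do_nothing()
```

A function with no return statement returns None

NoneType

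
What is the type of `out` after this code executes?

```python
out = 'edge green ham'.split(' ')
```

str.split() returns list

list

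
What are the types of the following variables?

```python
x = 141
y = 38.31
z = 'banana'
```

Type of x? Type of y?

x is int; y is float

int, float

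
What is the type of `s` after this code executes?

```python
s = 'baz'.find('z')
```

str.find() returns int (index, or -1)

int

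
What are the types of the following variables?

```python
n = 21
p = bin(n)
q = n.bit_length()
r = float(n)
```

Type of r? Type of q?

float() returns float; int.bit_length() returns int

float, int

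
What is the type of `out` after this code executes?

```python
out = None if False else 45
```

Ternary: condition is False, else branch (45) taken → int

int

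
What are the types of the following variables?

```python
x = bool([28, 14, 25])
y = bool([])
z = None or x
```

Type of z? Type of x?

None or <bool> returns the bool; bool() returns bool

bool, bool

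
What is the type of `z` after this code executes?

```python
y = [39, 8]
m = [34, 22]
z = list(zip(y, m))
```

list(zip(...)) returns a list of tuples

list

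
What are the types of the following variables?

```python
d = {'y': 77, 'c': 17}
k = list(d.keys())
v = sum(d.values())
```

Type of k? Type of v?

list(...) returns list; sum of int values returns int

list, int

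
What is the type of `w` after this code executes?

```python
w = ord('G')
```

ord() returns int (Unicode code point)

int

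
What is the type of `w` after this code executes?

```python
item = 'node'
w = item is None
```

'is' comparison returns bool

bool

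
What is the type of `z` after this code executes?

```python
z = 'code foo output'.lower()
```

str.lower() returns str

str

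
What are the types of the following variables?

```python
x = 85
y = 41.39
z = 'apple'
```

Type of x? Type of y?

x is int; y is float

int, float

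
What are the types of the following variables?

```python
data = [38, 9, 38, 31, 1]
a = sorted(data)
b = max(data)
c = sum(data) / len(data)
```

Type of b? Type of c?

max of ints returns int; int / int returns float

int, float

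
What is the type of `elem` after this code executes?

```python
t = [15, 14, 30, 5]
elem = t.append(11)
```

list.append() returns None (mutates in place)

NoneType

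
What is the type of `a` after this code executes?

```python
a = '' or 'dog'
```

'or' returns first truthy value ('dog', which is str)

str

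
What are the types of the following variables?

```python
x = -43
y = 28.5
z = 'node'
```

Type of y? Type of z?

y is float; z is str

float, str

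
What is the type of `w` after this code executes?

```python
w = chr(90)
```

chr() returns str (single character)

str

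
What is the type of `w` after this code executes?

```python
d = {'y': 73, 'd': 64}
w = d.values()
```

.values() returns a dict_values view object

dict_values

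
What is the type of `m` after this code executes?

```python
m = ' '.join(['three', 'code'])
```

str.join() returns str

str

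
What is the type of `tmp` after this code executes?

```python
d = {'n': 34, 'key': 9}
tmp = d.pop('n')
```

dict.pop() returns the value (int)

int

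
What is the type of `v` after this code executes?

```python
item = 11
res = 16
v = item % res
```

int % int returns int (11 % 16 = 11)

int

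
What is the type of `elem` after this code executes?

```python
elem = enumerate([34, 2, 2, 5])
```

enumerate() returns an enumerate iterator object

enumerate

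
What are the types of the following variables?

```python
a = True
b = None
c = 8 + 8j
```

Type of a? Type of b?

a is bool; b is NoneType

bool, NoneType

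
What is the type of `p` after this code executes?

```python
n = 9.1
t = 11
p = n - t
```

float - int returns float (9.1 - 11 = -1.9)

float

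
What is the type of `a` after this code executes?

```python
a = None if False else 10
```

Ternary: condition is False, else branch (10) taken → int

int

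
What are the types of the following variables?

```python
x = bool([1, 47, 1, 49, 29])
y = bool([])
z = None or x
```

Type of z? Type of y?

None or <bool> returns the bool; bool() returns bool

bool, bool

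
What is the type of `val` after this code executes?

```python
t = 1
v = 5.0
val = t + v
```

int + float returns float (1 + 5.0 = 6.0)

float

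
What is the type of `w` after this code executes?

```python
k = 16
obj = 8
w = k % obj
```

int % int returns int (16 % 8 = 0)

int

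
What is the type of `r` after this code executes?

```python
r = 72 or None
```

'or' returns first truthy value (72, int)

int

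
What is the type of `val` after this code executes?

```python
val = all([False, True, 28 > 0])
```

all() returns bool

bool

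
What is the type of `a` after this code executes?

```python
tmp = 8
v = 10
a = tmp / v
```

int / int always returns float in Python 3 (8 / 10 = 0.8)

float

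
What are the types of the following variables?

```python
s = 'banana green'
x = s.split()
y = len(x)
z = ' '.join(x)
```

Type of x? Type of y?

str.split() returns list; len() returns int

list, int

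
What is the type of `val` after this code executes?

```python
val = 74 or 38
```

'or' returns the first truthy value (74, which is int)

int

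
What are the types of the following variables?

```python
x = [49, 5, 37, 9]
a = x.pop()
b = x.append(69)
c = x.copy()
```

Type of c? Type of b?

list.copy() returns list; list.append() returns None

list, NoneType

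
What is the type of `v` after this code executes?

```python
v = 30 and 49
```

'and' returns the last value when all truthy (49, which is int)

int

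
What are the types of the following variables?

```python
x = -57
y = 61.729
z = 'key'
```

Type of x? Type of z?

x is int; z is str

int, str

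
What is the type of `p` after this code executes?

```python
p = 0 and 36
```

'and' returns the first falsy value (0, which is int)

int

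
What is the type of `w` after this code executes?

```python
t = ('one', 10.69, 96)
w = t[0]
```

Index 0 of tuple is 'one' which is str

str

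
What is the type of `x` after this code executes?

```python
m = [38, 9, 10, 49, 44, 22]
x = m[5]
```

Indexing a list of ints returns int (m[5] = 22)

int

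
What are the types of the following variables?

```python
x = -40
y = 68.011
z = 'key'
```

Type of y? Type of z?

y is float; z is str

float, str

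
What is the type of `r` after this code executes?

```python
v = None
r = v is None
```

'is' comparison returns bool

bool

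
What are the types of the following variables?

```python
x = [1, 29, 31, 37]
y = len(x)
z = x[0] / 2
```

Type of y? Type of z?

len() returns int; int / int returns float

int, float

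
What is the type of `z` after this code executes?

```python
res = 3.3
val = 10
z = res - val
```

float - int returns float (3.3 - 10 = -6.7)

float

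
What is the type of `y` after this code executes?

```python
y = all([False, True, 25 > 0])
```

all() returns bool

bool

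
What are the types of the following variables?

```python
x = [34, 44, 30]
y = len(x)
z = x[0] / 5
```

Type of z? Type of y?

int / int returns float; len() returns int

float, int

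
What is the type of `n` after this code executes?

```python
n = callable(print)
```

callable() returns bool

bool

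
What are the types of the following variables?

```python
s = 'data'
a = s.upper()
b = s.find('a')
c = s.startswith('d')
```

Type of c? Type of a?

str.startswith() returns bool; str.upper() returns str

bool, str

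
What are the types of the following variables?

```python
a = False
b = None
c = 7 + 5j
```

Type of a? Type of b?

a is bool; b is NoneType

bool, NoneType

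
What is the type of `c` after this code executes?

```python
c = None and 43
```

'and' returns first falsy value (None)

NoneType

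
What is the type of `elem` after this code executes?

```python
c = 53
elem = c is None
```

'is' comparison returns bool

bool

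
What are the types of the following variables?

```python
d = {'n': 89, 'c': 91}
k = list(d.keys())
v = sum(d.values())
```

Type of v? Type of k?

sum of int values returns int; list(...) returns list

int, list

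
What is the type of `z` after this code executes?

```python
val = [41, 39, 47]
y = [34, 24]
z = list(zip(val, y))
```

list(zip(...)) returns a list of tuples

list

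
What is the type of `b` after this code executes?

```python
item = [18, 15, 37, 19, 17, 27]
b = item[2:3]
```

Slicing a list always returns a list

list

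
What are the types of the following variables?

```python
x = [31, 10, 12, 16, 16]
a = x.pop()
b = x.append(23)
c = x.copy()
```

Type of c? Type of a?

list.copy() returns list; list.pop() returns the element (int)

list, int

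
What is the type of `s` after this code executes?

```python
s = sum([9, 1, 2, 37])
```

sum() of ints returns int

int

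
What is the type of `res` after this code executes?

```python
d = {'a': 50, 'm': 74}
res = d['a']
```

Accessing dict[str, int] with key 'a' returns int value 50

int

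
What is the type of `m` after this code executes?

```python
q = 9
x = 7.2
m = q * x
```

int * float returns float (9 * 7.2 = 64.8)

float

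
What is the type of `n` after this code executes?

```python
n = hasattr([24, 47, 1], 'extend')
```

hasattr() returns bool

bool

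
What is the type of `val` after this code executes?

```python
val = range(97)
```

range() returns a range object

range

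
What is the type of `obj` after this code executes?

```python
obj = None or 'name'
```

'or' with None returns the other value ('name', str)

str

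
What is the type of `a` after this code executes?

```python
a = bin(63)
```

bin() returns str representation

str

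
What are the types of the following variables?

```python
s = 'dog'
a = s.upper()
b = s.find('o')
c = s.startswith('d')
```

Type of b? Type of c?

str.find() returns int; str.startswith() returns bool

int, bool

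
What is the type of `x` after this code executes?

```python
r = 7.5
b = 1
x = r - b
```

float - int returns float (7.5 - 1 = 6.5)

float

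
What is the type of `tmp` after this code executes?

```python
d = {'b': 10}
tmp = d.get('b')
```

dict.get() returns the value (int) when key is found

int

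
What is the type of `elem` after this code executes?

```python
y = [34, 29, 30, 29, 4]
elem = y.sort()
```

list.sort() returns None (sorts in place)

NoneType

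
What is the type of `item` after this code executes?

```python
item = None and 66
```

'and' returns first falsy value (None)

NoneType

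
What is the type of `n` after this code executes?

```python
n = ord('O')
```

ord() returns int (Unicode code point)

int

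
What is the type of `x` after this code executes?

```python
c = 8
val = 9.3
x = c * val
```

int * float returns float (8 * 9.3 = 74.4)

float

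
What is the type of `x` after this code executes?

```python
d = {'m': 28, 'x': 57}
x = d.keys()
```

.keys() returns a dict_keys view object

dict_keys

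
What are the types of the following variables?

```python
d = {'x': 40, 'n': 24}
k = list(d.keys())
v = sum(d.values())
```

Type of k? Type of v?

list(...) returns list; sum of int values returns int

list, int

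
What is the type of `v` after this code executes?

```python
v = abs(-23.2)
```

abs() of float returns float

float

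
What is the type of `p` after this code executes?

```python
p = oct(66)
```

oct() returns str representation

str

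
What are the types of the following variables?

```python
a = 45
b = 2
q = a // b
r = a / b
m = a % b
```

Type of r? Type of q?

int / int returns float; int // int returns int

float, int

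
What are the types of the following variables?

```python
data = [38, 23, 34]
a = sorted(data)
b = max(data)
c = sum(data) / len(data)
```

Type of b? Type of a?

max of ints returns int; sorted() returns list

int, list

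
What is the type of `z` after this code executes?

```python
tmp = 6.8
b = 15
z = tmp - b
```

float - int returns float (6.8 - 15 = -8.2)

float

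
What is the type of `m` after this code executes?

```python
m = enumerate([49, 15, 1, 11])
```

enumerate() returns an enumerate iterator object

enumerate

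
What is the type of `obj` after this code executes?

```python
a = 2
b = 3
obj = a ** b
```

int ** positive int returns int (2 ** 3 = 8)

int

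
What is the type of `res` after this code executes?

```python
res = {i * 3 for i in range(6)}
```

A set comprehension {expr for x in iterable} produces a set

set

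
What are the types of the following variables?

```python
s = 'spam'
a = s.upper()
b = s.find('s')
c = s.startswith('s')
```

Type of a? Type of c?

str.upper() returns str; str.startswith() returns bool

str, bool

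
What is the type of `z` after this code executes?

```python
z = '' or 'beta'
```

'or' returns first truthy value ('beta', which is str)

str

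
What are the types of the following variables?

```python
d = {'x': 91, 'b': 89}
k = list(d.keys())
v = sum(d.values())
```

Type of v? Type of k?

sum of int values returns int; list(...) returns list

int, list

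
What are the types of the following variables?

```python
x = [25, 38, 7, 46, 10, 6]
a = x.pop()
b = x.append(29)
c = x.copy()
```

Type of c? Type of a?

list.copy() returns list; list.pop() returns the element (int)

list, int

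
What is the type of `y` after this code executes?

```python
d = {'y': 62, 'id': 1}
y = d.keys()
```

.keys() returns a dict_keys view object

dict_keys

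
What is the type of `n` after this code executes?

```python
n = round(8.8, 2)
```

round() with ndigits arg returns float

float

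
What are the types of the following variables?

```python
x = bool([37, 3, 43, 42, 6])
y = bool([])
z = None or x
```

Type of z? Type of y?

None or <bool> returns the bool; bool() returns bool

bool, bool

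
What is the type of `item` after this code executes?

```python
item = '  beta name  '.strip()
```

str.strip() returns str

str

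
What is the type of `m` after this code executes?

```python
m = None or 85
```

'or' with None returns the other value (85, int)

int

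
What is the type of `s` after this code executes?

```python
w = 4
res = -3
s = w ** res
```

int ** negative int returns float

float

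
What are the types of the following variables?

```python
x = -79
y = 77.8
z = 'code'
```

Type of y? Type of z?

y is float; z is str

float, str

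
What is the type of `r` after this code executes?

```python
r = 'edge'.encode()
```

str.encode() returns bytes

bytes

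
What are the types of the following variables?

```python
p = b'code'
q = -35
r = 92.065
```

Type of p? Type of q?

p is bytes; q is int

bytes, int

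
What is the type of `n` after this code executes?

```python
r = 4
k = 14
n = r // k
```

int // int returns int (4 // 14 = 0)

int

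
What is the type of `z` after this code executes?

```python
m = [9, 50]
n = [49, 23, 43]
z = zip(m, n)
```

zip() returns a zip iterator object

zip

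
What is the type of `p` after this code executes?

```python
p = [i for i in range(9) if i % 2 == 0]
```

A list comprehension [...] produces a list

list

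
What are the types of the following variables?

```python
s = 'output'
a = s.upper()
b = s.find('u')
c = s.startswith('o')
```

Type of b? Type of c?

str.find() returns int; str.startswith() returns bool

int, bool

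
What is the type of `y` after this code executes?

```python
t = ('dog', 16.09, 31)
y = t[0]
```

Index 0 of tuple is 'dog' which is str

str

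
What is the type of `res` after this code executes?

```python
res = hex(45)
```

hex() returns str representation

str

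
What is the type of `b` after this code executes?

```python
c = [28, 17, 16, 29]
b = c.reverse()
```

list.reverse() returns None

NoneType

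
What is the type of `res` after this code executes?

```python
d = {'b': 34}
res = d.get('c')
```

dict.get() returns None when key 'c' is not found and no default given

NoneType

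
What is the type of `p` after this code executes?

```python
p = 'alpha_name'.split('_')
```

str.split() returns list

list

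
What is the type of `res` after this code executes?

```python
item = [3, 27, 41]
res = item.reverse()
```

list.reverse() returns None

NoneType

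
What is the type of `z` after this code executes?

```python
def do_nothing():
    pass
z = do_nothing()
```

A function with no return statement returns None

NoneType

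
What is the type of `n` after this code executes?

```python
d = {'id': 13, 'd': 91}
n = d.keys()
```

.keys() returns a dict_keys view object

dict_keys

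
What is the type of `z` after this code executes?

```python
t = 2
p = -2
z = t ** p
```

int ** negative int returns float

float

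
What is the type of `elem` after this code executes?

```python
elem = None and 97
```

'and' returns first falsy value (None)

NoneType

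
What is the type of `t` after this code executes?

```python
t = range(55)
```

range() returns a range object

range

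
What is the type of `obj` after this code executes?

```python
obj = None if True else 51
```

Ternary: condition is True, if branch (None) taken → NoneType

NoneType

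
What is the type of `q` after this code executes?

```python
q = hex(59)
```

hex() returns str representation

str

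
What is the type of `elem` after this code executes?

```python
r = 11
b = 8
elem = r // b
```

int // int returns int (11 // 8 = 1)

int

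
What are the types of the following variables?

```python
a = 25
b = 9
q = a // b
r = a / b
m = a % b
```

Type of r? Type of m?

int / int returns float; int % int returns int

float, int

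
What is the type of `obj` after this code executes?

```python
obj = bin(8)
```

bin() returns str representation

str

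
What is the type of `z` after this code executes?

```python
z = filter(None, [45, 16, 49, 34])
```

filter() returns a filter iterator object

filter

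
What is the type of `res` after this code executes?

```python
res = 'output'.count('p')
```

str.count() returns int

int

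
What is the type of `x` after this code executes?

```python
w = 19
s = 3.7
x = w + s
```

int + float returns float (19 + 3.7 = 22.7)

float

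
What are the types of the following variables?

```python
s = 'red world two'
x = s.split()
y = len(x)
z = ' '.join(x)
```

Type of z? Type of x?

str.join() returns str; str.split() returns list

str, list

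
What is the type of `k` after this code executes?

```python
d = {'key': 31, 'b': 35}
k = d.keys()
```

.keys() returns a dict_keys view object

dict_keys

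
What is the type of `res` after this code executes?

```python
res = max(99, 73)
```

max() of ints returns int

int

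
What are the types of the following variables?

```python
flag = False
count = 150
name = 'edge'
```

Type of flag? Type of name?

flag is bool; name is str

bool, str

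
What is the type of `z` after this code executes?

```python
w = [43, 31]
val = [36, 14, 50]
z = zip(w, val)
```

zip() returns a zip iterator object

zip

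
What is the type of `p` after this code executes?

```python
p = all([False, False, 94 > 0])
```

all() returns bool

bool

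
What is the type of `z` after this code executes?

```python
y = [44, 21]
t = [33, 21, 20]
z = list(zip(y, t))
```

list(zip(...)) returns a list of tuples

list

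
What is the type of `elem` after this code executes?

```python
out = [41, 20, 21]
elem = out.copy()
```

list.copy() returns list

list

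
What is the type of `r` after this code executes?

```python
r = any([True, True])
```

any() returns bool

bool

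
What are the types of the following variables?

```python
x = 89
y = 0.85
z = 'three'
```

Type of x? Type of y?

x is int; y is float

int, float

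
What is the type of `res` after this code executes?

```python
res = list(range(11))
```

list(range(...)) returns list

list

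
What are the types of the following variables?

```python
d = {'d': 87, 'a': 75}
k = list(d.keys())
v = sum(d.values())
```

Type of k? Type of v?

list(...) returns list; sum of int values returns int

list, int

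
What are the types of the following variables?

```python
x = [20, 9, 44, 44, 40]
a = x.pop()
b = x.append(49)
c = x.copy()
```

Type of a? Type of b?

list.pop() returns the element (int); list.append() returns None

int, NoneType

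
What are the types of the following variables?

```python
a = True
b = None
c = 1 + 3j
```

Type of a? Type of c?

a is bool; c is complex

bool, complex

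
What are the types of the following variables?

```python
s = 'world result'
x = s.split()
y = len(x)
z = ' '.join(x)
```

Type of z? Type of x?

str.join() returns str; str.split() returns list

str, list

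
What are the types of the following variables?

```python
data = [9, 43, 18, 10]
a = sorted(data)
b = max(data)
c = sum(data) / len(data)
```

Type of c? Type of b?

int / int returns float; max of ints returns int

float, int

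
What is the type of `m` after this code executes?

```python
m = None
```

None has type NoneType

NoneType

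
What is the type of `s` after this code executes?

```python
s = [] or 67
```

'or' returns first truthy value (67, which is int)

int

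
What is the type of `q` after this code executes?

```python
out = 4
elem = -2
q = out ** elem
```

int ** negative int returns float

float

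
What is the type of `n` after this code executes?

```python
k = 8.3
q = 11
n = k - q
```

float - int returns float (8.3 - 11 = -2.7)

float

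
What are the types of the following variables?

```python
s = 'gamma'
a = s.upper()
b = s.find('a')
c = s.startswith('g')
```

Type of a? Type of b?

str.upper() returns str; str.find() returns int

str, int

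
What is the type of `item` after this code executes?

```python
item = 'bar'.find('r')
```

str.find() returns int (index, or -1)

int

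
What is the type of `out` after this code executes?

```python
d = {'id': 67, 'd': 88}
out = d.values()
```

.values() returns a dict_values view object

dict_values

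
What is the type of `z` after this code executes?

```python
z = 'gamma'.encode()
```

str.encode() returns bytes

bytes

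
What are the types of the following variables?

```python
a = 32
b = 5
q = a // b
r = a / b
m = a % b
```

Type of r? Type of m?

int / int returns float; int % int returns int

float, int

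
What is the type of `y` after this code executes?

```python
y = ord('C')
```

ord() returns int (Unicode code point)

int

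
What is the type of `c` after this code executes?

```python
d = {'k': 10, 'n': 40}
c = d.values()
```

.values() returns a dict_values view object

dict_values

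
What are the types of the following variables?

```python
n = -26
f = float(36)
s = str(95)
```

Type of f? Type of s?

f is float; s is str

float, str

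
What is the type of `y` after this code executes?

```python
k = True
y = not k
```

'not' always returns bool

bool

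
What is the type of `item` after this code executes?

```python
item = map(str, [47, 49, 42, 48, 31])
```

map() returns a map iterator object

map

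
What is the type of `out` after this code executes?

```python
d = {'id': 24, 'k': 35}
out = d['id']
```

Accessing dict[str, int] with key 'id' returns int value 24

int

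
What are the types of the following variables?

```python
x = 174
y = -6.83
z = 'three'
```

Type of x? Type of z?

x is int; z is str

int, str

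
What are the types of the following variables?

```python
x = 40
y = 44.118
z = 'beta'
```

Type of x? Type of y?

x is int; y is float

int, float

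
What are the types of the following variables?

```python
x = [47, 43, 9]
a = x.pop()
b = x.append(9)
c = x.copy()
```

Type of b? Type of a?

list.append() returns None; list.pop() returns the element (int)

NoneType, int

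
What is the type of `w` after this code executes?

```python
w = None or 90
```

'or' with None returns the other value (90, int)

int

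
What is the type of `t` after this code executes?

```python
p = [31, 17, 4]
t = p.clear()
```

list.clear() returns None

NoneType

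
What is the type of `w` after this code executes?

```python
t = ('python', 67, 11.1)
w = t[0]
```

Index 0 of tuple is 'python' which is str

str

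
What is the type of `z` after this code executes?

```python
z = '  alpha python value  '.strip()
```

str.strip() returns str

str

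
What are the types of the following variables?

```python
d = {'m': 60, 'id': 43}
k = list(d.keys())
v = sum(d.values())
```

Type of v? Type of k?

sum of int values returns int; list(...) returns list

int, list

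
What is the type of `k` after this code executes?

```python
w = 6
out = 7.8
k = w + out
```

int + float returns float (6 + 7.8 = 13.8)

float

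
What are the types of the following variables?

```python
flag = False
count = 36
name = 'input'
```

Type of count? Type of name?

count is int; name is str

int, str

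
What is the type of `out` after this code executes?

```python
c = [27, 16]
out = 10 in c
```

'in' operator returns bool

bool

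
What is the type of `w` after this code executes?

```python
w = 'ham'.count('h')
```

str.count() returns int

int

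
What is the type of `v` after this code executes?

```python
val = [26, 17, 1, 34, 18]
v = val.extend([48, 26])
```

list.extend() returns None

NoneType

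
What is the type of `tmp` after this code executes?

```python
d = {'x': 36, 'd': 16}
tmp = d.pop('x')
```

dict.pop() returns the value (int)

int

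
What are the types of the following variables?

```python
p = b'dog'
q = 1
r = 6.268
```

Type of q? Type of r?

q is int; r is float

int, float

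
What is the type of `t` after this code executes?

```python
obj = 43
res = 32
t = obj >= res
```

Comparison operators return bool

bool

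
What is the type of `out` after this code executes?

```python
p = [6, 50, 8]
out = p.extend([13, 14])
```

list.extend() returns None

NoneType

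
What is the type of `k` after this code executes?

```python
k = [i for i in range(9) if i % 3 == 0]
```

A list comprehension [...] produces a list

list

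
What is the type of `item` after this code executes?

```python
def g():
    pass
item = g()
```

A function with no return statement returns None

NoneType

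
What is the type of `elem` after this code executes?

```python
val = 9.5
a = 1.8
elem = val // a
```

float // float returns float (floor division preserves float type)

float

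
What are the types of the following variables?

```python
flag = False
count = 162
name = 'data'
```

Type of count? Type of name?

count is int; name is str

int, str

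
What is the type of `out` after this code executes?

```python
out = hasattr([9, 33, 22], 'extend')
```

hasattr() returns bool

bool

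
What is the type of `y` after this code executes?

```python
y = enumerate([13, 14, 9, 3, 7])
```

enumerate() returns an enumerate iterator object

enumerate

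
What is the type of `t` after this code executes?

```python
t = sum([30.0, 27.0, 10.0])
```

sum() of floats returns float

float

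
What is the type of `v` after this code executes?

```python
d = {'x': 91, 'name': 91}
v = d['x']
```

Accessing dict[str, int] with key 'x' returns int value 91

int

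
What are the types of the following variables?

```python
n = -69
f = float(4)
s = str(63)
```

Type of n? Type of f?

n is int; f is float

int, float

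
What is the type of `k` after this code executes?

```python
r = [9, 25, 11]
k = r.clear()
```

list.clear() returns None

NoneType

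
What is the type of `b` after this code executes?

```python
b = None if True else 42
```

Ternary: condition is True, if branch (None) taken → NoneType

NoneType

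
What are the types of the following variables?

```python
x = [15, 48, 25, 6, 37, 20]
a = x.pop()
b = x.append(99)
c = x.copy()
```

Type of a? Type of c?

list.pop() returns the element (int); list.copy() returns list

int, list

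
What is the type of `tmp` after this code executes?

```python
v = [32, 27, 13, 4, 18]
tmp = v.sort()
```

list.sort() returns None (sorts in place)

NoneType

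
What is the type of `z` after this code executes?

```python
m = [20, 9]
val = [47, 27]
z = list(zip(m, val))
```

list(zip(...)) returns a list of tuples

list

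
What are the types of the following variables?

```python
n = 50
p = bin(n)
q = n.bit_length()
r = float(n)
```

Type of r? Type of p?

float() returns float; bin() returns str

float, str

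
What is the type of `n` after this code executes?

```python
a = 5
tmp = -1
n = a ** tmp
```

int ** negative int returns float

float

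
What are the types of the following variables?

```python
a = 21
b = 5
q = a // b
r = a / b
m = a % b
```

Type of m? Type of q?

int % int returns int; int // int returns int

int, int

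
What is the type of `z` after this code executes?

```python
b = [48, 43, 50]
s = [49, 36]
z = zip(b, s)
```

zip() returns a zip iterator object

zip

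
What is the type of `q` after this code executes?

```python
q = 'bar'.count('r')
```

str.count() returns int

int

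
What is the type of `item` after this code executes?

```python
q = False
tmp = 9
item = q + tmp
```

bool + int returns int (False is 0, so 0 + 9 = 9)

int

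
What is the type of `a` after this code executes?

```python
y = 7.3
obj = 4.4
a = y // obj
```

float // float returns float (floor division preserves float type)

float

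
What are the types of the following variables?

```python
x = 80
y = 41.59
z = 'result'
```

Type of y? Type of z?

y is float; z is str

float, str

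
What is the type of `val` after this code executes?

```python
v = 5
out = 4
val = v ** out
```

int ** positive int returns int (5 ** 4 = 625)

int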